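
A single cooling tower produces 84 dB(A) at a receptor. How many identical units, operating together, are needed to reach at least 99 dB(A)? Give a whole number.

32

N identical sources give L₁ + 10·log₁₀ N, so require 10·log₁₀ N ≥ 99 − 84 = 15.0 dB.
N ≥ 10^(15.0/10) = 31.623, so N = 32.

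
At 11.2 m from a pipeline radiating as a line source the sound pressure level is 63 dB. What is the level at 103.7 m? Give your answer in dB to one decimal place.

53.3 dB

Line-source attenuation: ΔL = 10·log₁₀(r₂/r₁) = 10·log₁₀(103.7/11.2) = 9.666 dB.
L₂ = 63 − 10·log₁₀(103.7/11.2) = 63 − 9.666 = 53.33 dB.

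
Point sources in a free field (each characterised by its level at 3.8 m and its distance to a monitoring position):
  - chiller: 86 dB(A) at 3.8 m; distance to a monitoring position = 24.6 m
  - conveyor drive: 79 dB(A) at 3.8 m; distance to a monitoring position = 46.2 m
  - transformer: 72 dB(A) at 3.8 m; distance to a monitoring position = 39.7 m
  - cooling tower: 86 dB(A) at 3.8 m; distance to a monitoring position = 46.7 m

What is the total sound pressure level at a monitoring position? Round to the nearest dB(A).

71 dB(A)

First find each source's level at the receiver (point-source: −20·log₁₀(r/r_ref)), then combine on an intensity basis.
chiller: 86 − 20·log₁₀(24.6/3.8) = 86 − 16.22 = 69.78 dB(A).
conveyor drive: 79 − 20·log₁₀(46.2/3.8) = 79 − 21.70 = 57.30 dB(A).
transformer: 72 − 20·log₁₀(39.7/3.8) = 72 − 20.38 = 51.62 dB(A).
cooling tower: 86 − 20·log₁₀(46.7/3.8) = 86 − 21.79 = 64.21 dB(A).
Σ 10^(L/10) = 1.282e+07 → L_total = 10·log₁₀(1.282e+07) = 71.08 dB(A).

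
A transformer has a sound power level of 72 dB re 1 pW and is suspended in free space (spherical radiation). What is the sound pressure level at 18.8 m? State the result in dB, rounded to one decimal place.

Free-field spherical radiation: L_p = L_w − 10·log₁₀(4π·r²), r = 18.8 m.
4π·r² = 4441 m², 10·log₁₀ of that is 36.475 dB.
L_p = 72 − 36.475 = 35.52 dB.

35.5 dB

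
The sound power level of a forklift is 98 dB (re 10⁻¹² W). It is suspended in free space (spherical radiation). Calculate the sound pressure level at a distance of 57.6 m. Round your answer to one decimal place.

The power spreads over a sphere of area 4π·r², so L_p = L_w − 10·log₁₀(4π·r²).
4π·r² = 4.169e+04 m², 10·log₁₀ of that is 46.201 dB.
L_p = 98 − 46.201 = 51.80 dB.

51.8 dB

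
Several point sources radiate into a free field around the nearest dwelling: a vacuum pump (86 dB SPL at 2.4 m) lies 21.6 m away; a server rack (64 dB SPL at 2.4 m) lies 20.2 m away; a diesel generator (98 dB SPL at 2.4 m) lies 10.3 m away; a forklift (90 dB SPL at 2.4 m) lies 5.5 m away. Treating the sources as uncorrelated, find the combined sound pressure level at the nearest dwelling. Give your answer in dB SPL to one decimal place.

87.3 dB SPL

Apply inverse-square spreading to bring every level to the receiver, then sum 10^(L/10).
vacuum pump: 86 − 20·log₁₀(21.6/2.4) = 86 − 19.08 = 66.92 dB SPL.
server rack: 64 − 20·log₁₀(20.2/2.4) = 64 − 18.50 = 45.50 dB SPL.
diesel generator: 98 − 20·log₁₀(10.3/2.4) = 98 − 12.65 = 85.35 dB SPL.
forklift: 90 − 20·log₁₀(5.5/2.4) = 90 − 7.20 = 82.80 dB SPL.
Σ 10^(L/10) = 5.379e+08 → L_total = 10·log₁₀(5.379e+08) = 87.31 dB SPL.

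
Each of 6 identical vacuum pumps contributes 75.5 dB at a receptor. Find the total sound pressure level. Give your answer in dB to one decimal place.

N identical incoherent sources raise the level by 10·log₁₀ N.
L_total = 75.5 + 10·log₁₀(6) = 75.5 + 7.782 = 83.28 dB.

83.3 dB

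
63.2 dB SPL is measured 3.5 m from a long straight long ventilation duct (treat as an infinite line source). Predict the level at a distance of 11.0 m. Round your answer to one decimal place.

Cylindrical spreading from a line source gives a 10·log₁₀(r₂/r₁) drop.
L₂ = 63.2 − 10·log₁₀(11.0/3.5) = 63.2 − 4.973 = 58.23 dB SPL.

58.2 dB SPL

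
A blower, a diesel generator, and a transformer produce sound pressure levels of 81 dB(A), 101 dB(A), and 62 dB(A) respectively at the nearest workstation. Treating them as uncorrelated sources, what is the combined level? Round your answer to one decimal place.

101.0 dB(A)

Incoherent sources combine by intensity addition: L_total = 10·log₁₀(Σ 10^(L_i/10)).
Σ 10^(L/10) = 10^(81/10) + 10^(101/10) + 10^(62/10) = 1.272e+10.
L_total = 10·log₁₀(1.272e+10) = 101.04 dB(A).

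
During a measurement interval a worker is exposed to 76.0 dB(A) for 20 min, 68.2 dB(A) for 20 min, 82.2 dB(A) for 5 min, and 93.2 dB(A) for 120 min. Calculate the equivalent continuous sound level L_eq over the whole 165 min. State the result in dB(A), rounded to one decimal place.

L_eq = 10·log₁₀[(1/T)·Σ tᵢ·10^(Lᵢ/10)] with T = 165 min.
Σ tᵢ·10^(Lᵢ/10) = 20·10^(76.0/10) + 20·10^(68.2/10) + 5·10^(82.2/10) + 120·10^(93.2/10) = 2.525e+11.
L_eq = 10·log₁₀(2.525e+11/165) = 91.85 dB(A).

91.8 dB(A)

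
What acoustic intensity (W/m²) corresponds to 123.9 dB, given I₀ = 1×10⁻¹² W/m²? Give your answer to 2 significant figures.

I = I₀·10^(L/10) = 10⁻¹² × 10^(123.9/10) = 10^(0.390).

2.5 W/m²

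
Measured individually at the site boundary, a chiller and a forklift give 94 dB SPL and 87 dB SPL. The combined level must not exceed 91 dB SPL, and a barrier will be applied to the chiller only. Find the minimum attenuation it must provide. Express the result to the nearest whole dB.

The untreated sources together contribute 10^(87/10) = 5.012e+08, i.e. 87.00 dB SPL.
To meet 91 dB SPL overall, the treated chiller may contribute at most 10^(91/10) − 5.012e+08 = 7.577e+08, i.e. 88.80 dB SPL.
Required insertion loss = 94 − 88.80 = 5.20 dB.

5 dB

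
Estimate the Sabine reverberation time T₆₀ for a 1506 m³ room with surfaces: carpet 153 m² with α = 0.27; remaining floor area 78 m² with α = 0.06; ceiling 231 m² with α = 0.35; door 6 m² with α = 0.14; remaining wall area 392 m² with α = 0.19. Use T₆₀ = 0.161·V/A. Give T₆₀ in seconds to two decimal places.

Total absorption A = 153·0.27 + 78·0.06 + 231·0.35 + 6·0.14 + 392·0.19 = 202.16 m² sabins.
T₆₀ = 0.161 × 1506 / 202.16 = 1.199 s.

1.20 s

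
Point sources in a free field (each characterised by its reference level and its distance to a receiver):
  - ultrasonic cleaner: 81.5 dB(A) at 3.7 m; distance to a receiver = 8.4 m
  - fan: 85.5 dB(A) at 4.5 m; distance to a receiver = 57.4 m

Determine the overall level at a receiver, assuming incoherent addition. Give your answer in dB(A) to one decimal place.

74.7 dB(A)

First find each source's level at the receiver (point-source: −20·log₁₀(r/r_ref)), then combine on an intensity basis.
ultrasonic cleaner: 81.5 − 20·log₁₀(8.4/3.7) = 81.5 − 7.12 = 74.38 dB(A).
fan: 85.5 − 20·log₁₀(57.4/4.5) = 85.5 − 22.11 = 63.39 dB(A).
Σ 10^(L/10) = 2.959e+07 → L_total = 10·log₁₀(2.959e+07) = 74.71 dB(A).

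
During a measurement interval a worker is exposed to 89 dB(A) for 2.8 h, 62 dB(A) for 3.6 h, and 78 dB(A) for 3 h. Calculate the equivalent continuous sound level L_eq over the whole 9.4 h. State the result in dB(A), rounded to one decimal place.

84.1 dB(A)

L_eq = 10·log₁₀[(1/T)·Σ tᵢ·10^(Lᵢ/10)] with T = 9.4 h.
Σ tᵢ·10^(Lᵢ/10) = 2.8·10^(89/10) + 3.6·10^(62/10) + 3·10^(78/10) = 2.419e+09.
L_eq = 10·log₁₀(2.419e+09/9.4) = 84.11 dB(A).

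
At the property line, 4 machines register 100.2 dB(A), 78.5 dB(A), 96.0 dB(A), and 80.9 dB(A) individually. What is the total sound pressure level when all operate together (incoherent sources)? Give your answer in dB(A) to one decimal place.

For uncorrelated sources the intensities add, so convert each level to linear form, sum, and take 10·log₁₀ of the total.
Σ 10^(L/10) = 10^(100.2/10) + 10^(78.5/10) + 10^(96.0/10) + 10^(80.9/10) = 1.465e+10.
L_total = 10·log₁₀(1.465e+10) = 101.66 dB(A).

101.7 dB(A)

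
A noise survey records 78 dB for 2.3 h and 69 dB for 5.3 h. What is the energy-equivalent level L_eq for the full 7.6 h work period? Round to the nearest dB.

The energy average is taken in the linear domain: L_eq = 10·log₁₀[(Σ tᵢ·10^(Lᵢ/10))/T], T = 7.6 h.
Σ tᵢ·10^(Lᵢ/10) = 2.3·10^(78/10) + 5.3·10^(69/10) = 1.872e+08.
L_eq = 10·log₁₀(1.872e+08/7.6) = 73.92 dB.

74 dB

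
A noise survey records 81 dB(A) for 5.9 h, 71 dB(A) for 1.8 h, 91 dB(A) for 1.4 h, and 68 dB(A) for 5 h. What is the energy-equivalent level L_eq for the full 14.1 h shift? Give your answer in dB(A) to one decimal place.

82.6 dB(A)

The energy average is taken in the linear domain: L_eq = 10·log₁₀[(Σ tᵢ·10^(Lᵢ/10))/T], T = 14.1 h.
Σ tᵢ·10^(Lᵢ/10) = 5.9·10^(81/10) + 1.8·10^(71/10) + 1.4·10^(91/10) + 5·10^(68/10) = 2.559e+09.
L_eq = 10·log₁₀(2.559e+09/14.1) = 82.59 dB(A).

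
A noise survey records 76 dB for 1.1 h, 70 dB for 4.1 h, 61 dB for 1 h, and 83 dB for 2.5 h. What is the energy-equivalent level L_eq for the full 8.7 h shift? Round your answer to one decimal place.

78.3 dB

L_eq = 10·log₁₀[(1/T)·Σ tᵢ·10^(Lᵢ/10)] with T = 8.7 h.
Σ tᵢ·10^(Lᵢ/10) = 1.1·10^(76/10) + 4.1·10^(70/10) + 1·10^(61/10) + 2.5·10^(83/10) = 5.849e+08.
L_eq = 10·log₁₀(5.849e+08/8.7) = 78.28 dB.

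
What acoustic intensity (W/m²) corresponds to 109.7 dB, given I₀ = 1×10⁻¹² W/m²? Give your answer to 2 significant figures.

0.093 W/m²

I = I₀·10^(L/10) = 10⁻¹² × 10^(109.7/10) = 10^(-1.030).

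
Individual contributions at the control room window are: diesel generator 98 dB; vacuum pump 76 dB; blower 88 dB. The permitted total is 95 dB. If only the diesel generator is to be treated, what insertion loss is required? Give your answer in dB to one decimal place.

Fixed contribution from the other sources: Σ 10^(L/10) = 10^(76/10) + 10^(88/10) = 6.708e+08 (88.27 dB).
To meet 95 dB overall, the treated diesel generator may contribute at most 10^(95/10) − 6.708e+08 = 2.492e+09, i.e. 93.96 dB.
So the diesel generator must be reduced from 98 to 93.96 dB: IL = 4.04 dB.

4.0 dB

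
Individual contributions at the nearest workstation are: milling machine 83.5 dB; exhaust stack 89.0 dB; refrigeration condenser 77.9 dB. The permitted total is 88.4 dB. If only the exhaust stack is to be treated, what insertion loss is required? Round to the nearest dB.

3 dB

The untreated sources together contribute 10^(83.5/10) + 10^(77.9/10) = 2.855e+08, i.e. 84.56 dB.
To meet 88.4 dB overall, the treated exhaust stack may contribute at most 10^(88.4/10) − 2.855e+08 = 4.063e+08, i.e. 86.09 dB.
Required insertion loss = 89.0 − 86.09 = 2.91 dB.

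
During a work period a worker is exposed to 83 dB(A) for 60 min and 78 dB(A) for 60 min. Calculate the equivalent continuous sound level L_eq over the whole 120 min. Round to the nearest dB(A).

81 dB(A)

The energy average is taken in the linear domain: L_eq = 10·log₁₀[(Σ tᵢ·10^(Lᵢ/10))/T], T = 120 min.
Σ tᵢ·10^(Lᵢ/10) = 60·10^(83/10) + 60·10^(78/10) = 1.576e+10.
L_eq = 10·log₁₀(1.576e+10/120) = 81.18 dB(A).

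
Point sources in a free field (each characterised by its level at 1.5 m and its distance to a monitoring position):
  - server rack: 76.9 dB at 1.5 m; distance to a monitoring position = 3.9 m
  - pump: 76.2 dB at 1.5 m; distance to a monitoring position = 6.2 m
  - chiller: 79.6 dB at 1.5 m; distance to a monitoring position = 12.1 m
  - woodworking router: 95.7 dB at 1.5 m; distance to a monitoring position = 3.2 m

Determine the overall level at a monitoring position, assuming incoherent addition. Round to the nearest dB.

89 dB

Apply inverse-square spreading to bring every level to the receiver, then sum 10^(L/10).
server rack: 76.9 − 20·log₁₀(3.9/1.5) = 76.9 − 8.30 = 68.60 dB.
pump: 76.2 − 20·log₁₀(6.2/1.5) = 76.2 − 12.33 = 63.87 dB.
chiller: 79.6 − 20·log₁₀(12.1/1.5) = 79.6 − 18.13 = 61.47 dB.
woodworking router: 95.7 − 20·log₁₀(3.2/1.5) = 95.7 − 6.58 = 89.12 dB.
Σ 10^(L/10) = 8.274e+08 → L_total = 10·log₁₀(8.274e+08) = 89.18 dB.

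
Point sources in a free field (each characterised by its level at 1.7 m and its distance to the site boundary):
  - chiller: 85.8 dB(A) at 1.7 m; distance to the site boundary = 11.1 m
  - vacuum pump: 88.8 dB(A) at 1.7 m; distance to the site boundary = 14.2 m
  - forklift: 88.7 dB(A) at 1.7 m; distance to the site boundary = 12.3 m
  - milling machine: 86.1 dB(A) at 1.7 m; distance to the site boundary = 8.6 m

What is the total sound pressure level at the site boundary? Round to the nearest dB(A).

77 dB(A)

First find each source's level at the receiver (point-source: −20·log₁₀(r/r_ref)), then combine on an intensity basis.
chiller: 85.8 − 20·log₁₀(11.1/1.7) = 85.8 − 16.30 = 69.50 dB(A).
vacuum pump: 88.8 − 20·log₁₀(14.2/1.7) = 88.8 − 18.44 = 70.36 dB(A).
forklift: 88.7 − 20·log₁₀(12.3/1.7) = 88.7 − 17.19 = 71.51 dB(A).
milling machine: 86.1 − 20·log₁₀(8.6/1.7) = 86.1 − 14.08 = 72.02 dB(A).
Σ 10^(L/10) = 4.987e+07 → L_total = 10·log₁₀(4.987e+07) = 76.98 dB(A).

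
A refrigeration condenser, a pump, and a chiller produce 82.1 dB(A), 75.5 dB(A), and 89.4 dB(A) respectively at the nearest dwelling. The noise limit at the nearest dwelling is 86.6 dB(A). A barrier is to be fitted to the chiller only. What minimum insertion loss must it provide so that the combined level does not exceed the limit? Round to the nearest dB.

5 dB

Fixed contribution from the other sources: Σ 10^(L/10) = 10^(82.1/10) + 10^(75.5/10) = 1.977e+08 (82.96 dB(A)).
The limit corresponds to 10^(86.6/10) = 4.571e+08; subtracting the fixed part leaves 2.594e+08 for the chiller, i.e. 84.14 dB(A).
Required insertion loss = 89.4 − 84.14 = 5.26 dB.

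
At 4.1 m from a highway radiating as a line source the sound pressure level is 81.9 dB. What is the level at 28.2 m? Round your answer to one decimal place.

73.5 dB

For a line source, L₂ = L₁ − 10·log₁₀(r₂/r₁).
L₂ = 81.9 − 10·log₁₀(28.2/4.1) = 81.9 − 8.375 = 73.53 dB.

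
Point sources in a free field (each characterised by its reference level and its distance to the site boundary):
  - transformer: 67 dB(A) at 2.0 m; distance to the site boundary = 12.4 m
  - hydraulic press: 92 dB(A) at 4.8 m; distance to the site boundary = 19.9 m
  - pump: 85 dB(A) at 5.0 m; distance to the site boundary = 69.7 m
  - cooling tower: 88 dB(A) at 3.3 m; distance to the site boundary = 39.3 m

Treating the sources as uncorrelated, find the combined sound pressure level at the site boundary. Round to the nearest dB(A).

First find each source's level at the receiver (point-source: −20·log₁₀(r/r_ref)), then combine on an intensity basis.
transformer: 67 − 20·log₁₀(12.4/2.0) = 67 − 15.85 = 51.15 dB(A).
hydraulic press: 92 − 20·log₁₀(19.9/4.8) = 92 − 12.35 = 79.65 dB(A).
pump: 85 − 20·log₁₀(69.7/5.0) = 85 − 22.89 = 62.11 dB(A).
cooling tower: 88 − 20·log₁₀(39.3/3.3) = 88 − 21.52 = 66.48 dB(A).
Σ 10^(L/10) = 9.842e+07 → L_total = 10·log₁₀(9.842e+07) = 79.93 dB(A).

80 dB(A)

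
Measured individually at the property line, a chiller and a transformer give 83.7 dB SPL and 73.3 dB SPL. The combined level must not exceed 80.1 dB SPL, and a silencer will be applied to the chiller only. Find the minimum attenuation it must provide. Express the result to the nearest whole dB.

5 dB

Fixed contribution from the other source: Σ 10^(L/10) = 10^(73.3/10) = 2.138e+07 (73.30 dB SPL).
To meet 80.1 dB SPL overall, the treated chiller may contribute at most 10^(80.1/10) − 2.138e+07 = 8.095e+07, i.e. 79.08 dB SPL.
Required insertion loss = 83.7 − 79.08 = 4.62 dB.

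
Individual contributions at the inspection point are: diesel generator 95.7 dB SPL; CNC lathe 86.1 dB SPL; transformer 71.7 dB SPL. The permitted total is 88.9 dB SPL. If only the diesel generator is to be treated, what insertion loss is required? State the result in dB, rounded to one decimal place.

Everything except the diesel generator sums to 10^(86.1/10) + 10^(71.7/10) = 4.222e+08 in linear terms, 86.25 dB SPL.
The limit corresponds to 10^(88.9/10) = 7.762e+08; subtracting the fixed part leaves 3.541e+08 for the diesel generator, i.e. 85.49 dB SPL.
Required insertion loss = 95.7 − 85.49 = 10.21 dB.

10.2 dB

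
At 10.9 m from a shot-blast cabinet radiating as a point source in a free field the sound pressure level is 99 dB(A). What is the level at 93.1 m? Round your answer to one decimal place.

Point-source attenuation: ΔL = 20·log₁₀(r₂/r₁) = 20·log₁₀(93.1/10.9) = 18.630 dB.
L₂ = 99 − 20·log₁₀(93.1/10.9) = 99 − 18.630 = 80.37 dB(A).

80.4 dB(A)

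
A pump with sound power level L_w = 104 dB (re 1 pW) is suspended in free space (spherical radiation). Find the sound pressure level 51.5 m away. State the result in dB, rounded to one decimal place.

58.8 dB

Free-field spherical radiation: L_p = L_w − 10·log₁₀(4π·r²), r = 51.5 m.
4π·r² = 3.333e+04 m², 10·log₁₀ of that is 45.228 dB.
L_p = 104 − 45.228 = 58.77 dB.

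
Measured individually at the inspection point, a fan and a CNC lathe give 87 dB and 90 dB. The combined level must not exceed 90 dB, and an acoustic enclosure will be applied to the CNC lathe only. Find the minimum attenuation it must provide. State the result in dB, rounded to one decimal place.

The untreated sources together contribute 10^(87/10) = 5.012e+08, i.e. 87.00 dB.
The limit corresponds to 10^(90/10) = 1.000e+09; subtracting the fixed part leaves 4.988e+08 for the CNC lathe, i.e. 86.98 dB.
Required insertion loss = 90 − 86.98 = 3.02 dB.

3.0 dB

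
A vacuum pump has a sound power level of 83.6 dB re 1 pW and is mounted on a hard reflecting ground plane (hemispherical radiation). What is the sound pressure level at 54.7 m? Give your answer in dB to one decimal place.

L_p = L_w − 10·log₁₀(2π·r²) with r = 54.7 m.
2π·r² = 1.88e+04 m², 10·log₁₀ of that is 42.742 dB.
L_p = 83.6 − 42.742 = 40.86 dB.

40.9 dB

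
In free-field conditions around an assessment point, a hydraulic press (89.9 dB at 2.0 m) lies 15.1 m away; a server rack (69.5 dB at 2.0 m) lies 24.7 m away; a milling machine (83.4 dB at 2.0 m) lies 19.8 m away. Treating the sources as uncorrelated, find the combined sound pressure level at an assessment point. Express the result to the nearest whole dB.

73 dB

Apply inverse-square spreading to bring every level to the receiver, then sum 10^(L/10).
hydraulic press: 89.9 − 20·log₁₀(15.1/2.0) = 89.9 − 17.56 = 72.34 dB.
server rack: 69.5 − 20·log₁₀(24.7/2.0) = 69.5 − 21.83 = 47.67 dB.
milling machine: 83.4 − 20·log₁₀(19.8/2.0) = 83.4 − 19.91 = 63.49 dB.
Σ 10^(L/10) = 1.943e+07 → L_total = 10·log₁₀(1.943e+07) = 72.89 dB.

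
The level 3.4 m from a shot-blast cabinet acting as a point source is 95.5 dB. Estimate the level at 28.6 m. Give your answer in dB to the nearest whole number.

Point-source attenuation: ΔL = 20·log₁₀(r₂/r₁) = 20·log₁₀(28.6/3.4) = 18.498 dB.
L₂ = 95.5 − 20·log₁₀(28.6/3.4) = 95.5 − 18.498 = 77.00 dB.

77 dB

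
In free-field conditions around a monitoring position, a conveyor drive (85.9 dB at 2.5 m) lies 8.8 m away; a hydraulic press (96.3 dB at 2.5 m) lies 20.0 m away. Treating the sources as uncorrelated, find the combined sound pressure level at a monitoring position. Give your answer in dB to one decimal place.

Apply inverse-square spreading to bring every level to the receiver, then sum 10^(L/10).
conveyor drive: 85.9 − 20·log₁₀(8.8/2.5) = 85.9 − 10.93 = 74.97 dB.
hydraulic press: 96.3 − 20·log₁₀(20.0/2.5) = 96.3 − 18.06 = 78.24 dB.
Σ 10^(L/10) = 9.805e+07 → L_total = 10·log₁₀(9.805e+07) = 79.91 dB.

79.9 dB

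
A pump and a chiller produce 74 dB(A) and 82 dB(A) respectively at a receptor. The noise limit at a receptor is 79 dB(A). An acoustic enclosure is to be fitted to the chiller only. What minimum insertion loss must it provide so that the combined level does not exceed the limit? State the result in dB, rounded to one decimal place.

The untreated sources together contribute 10^(74/10) = 2.512e+07, i.e. 74.00 dB(A).
To meet 79 dB(A) overall, the treated chiller may contribute at most 10^(79/10) − 2.512e+07 = 5.431e+07, i.e. 77.35 dB(A).
Required insertion loss = 82 − 77.35 = 4.65 dB.

4.7 dB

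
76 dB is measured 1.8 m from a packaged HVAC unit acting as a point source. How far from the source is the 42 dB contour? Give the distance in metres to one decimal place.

90.2 m

The 34.0 dB drop corresponds to a distance ratio of 10^(34.0/20) for a point source.
r₂ = 1.8·10^((76−42)/20) = 1.8·10^(34.0/20) = 90.21 m.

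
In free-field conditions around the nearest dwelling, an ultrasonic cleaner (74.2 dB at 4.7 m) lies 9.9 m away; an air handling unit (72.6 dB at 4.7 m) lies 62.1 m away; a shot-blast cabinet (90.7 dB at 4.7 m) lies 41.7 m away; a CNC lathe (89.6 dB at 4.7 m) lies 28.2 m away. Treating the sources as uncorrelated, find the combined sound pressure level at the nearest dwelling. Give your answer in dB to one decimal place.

First find each source's level at the receiver (point-source: −20·log₁₀(r/r_ref)), then combine on an intensity basis.
ultrasonic cleaner: 74.2 − 20·log₁₀(9.9/4.7) = 74.2 − 6.47 = 67.73 dB.
air handling unit: 72.6 − 20·log₁₀(62.1/4.7) = 72.6 − 22.42 = 50.18 dB.
shot-blast cabinet: 90.7 − 20·log₁₀(41.7/4.7) = 90.7 − 18.96 = 71.74 dB.
CNC lathe: 89.6 − 20·log₁₀(28.2/4.7) = 89.6 − 15.56 = 74.04 dB.
Σ 10^(L/10) = 4.629e+07 → L_total = 10·log₁₀(4.629e+07) = 76.66 dB.

76.7 dB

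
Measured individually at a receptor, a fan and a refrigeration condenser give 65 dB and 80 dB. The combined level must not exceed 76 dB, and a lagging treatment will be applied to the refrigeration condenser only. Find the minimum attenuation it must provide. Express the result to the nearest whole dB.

Everything except the refrigeration condenser sums to 10^(65/10) = 3.162e+06 in linear terms, 65.00 dB.
The limit corresponds to 10^(76/10) = 3.981e+07; subtracting the fixed part leaves 3.665e+07 for the refrigeration condenser, i.e. 75.64 dB.
So the refrigeration condenser must be reduced from 80 to 75.64 dB: IL = 4.36 dB.

4 dB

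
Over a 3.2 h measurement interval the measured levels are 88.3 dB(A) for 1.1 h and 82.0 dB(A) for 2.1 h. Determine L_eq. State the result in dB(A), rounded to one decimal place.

85.3 dB(A)

Weight each interval's intensity by its duration and average over T = 3.2 h:
Σ tᵢ·10^(Lᵢ/10) = 1.1·10^(88.3/10) + 2.1·10^(82.0/10) = 1.077e+09.
L_eq = 10·log₁₀(1.077e+09/3.2) = 85.27 dB(A).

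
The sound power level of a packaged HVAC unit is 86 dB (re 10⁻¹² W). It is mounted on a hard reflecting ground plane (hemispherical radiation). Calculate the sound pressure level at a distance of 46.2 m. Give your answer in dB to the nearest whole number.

The power spreads over a hemisphere of area 2π·r², so L_p = L_w − 10·log₁₀(2π·r²).
2π·r² = 1.341e+04 m², 10·log₁₀ of that is 41.275 dB.
L_p = 86 − 41.275 = 44.73 dB.

45 dB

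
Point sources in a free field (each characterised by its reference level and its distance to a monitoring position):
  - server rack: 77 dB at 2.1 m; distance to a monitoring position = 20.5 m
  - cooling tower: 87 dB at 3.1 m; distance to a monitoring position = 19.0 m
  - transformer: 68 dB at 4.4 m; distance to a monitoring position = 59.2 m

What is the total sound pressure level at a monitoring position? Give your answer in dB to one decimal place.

71.4 dB

Propagate each source to the receiver with L = L_ref − 20·log₁₀(r/r_ref), then add intensities.
server rack: 77 − 20·log₁₀(20.5/2.1) = 77 − 19.79 = 57.21 dB.
cooling tower: 87 − 20·log₁₀(19.0/3.1) = 87 − 15.75 = 71.25 dB.
transformer: 68 − 20·log₁₀(59.2/4.4) = 68 − 22.58 = 45.42 dB.
Σ 10^(L/10) = 1.390e+07 → L_total = 10·log₁₀(1.390e+07) = 71.43 dB.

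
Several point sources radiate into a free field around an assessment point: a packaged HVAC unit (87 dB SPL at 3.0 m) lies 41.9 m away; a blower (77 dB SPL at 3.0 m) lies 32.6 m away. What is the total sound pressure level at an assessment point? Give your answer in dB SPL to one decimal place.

64.8 dB SPL

Propagate each source to the receiver with L = L_ref − 20·log₁₀(r/r_ref), then add intensities.
packaged HVAC unit: 87 − 20·log₁₀(41.9/3.0) = 87 − 22.90 = 64.10 dB SPL.
blower: 77 − 20·log₁₀(32.6/3.0) = 77 − 20.72 = 56.28 dB SPL.
Σ 10^(L/10) = 2.994e+06 → L_total = 10·log₁₀(2.994e+06) = 64.76 dB SPL.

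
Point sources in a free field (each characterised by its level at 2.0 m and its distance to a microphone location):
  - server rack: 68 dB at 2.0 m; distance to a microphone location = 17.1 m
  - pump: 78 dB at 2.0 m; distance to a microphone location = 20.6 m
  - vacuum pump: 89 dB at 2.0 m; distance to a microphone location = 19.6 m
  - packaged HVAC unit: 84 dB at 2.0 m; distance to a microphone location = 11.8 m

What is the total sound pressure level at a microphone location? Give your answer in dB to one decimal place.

First find each source's level at the receiver (point-source: −20·log₁₀(r/r_ref)), then combine on an intensity basis.
server rack: 68 − 20·log₁₀(17.1/2.0) = 68 − 18.64 = 49.36 dB.
pump: 78 − 20·log₁₀(20.6/2.0) = 78 − 20.26 = 57.74 dB.
vacuum pump: 89 − 20·log₁₀(19.6/2.0) = 89 − 19.82 = 69.18 dB.
packaged HVAC unit: 84 − 20·log₁₀(11.8/2.0) = 84 − 15.42 = 68.58 dB.
Σ 10^(L/10) = 1.617e+07 → L_total = 10·log₁₀(1.617e+07) = 72.09 dB.

72.1 dB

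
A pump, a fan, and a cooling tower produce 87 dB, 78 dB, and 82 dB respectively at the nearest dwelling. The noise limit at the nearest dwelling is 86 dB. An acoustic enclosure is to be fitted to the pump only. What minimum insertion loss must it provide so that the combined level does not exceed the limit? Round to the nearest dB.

Fixed contribution from the other sources: Σ 10^(L/10) = 10^(78/10) + 10^(82/10) = 2.216e+08 (83.46 dB).
To meet 86 dB overall, the treated pump may contribute at most 10^(86/10) − 2.216e+08 = 1.765e+08, i.e. 82.47 dB.
Required insertion loss = 87 − 82.47 = 4.53 dB.

5 dB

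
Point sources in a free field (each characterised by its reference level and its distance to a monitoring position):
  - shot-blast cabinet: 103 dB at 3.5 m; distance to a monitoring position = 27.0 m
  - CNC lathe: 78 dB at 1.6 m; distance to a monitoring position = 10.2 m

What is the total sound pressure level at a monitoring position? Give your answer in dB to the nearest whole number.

85 dB

First find each source's level at the receiver (point-source: −20·log₁₀(r/r_ref)), then combine on an intensity basis.
shot-blast cabinet: 103 − 20·log₁₀(27.0/3.5) = 103 − 17.75 = 85.25 dB.
CNC lathe: 78 − 20·log₁₀(10.2/1.6) = 78 − 16.09 = 61.91 dB.
Σ 10^(L/10) = 3.368e+08 → L_total = 10·log₁₀(3.368e+08) = 85.27 dB.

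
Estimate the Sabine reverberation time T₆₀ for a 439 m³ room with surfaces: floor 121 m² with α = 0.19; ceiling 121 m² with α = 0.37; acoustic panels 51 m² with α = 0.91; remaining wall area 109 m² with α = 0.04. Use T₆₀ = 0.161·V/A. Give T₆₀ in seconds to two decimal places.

0.60 s

A = Σ Sᵢαᵢ = 121·0.19 + 121·0.37 + 51·0.91 + 109·0.04 = 118.53 m².
T₆₀ = 0.161·V/A = 0.161·439/118.53 = 0.596 s.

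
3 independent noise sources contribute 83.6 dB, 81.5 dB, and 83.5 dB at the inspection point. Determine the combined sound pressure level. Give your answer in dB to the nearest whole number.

Incoherent sources combine by intensity addition: L_total = 10·log₁₀(Σ 10^(L_i/10)).
Σ 10^(L/10) = 10^(83.6/10) + 10^(81.5/10) + 10^(83.5/10) = 5.942e+08.
L_total = 10·log₁₀(5.942e+08) = 87.74 dB.

88 dB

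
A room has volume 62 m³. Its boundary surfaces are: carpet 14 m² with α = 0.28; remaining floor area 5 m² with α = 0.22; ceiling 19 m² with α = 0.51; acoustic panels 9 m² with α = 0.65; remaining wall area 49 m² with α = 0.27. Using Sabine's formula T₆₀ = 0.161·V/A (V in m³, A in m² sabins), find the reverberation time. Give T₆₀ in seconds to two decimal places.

A = Σ Sᵢαᵢ = 14·0.28 + 5·0.22 + 19·0.51 + 9·0.65 + 49·0.27 = 33.79 m².
T₆₀ = 0.161·V/A = 0.161·62/33.79 = 0.295 s.

0.30 s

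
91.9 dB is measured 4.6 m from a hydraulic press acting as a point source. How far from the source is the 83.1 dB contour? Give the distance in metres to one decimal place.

12.7 m

Point-source spreading drops the level by 20·log₁₀(r₂/r₁); inverting, r₂/r₁ = 10^(ΔL/20).
r₂ = 4.6·10^((91.9−83.1)/20) = 4.6·10^(8.8/20) = 12.67 m.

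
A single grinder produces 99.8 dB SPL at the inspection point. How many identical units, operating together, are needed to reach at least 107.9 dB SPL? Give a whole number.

N identical sources give L₁ + 10·log₁₀ N, so require 10·log₁₀ N ≥ 107.9 − 99.8 = 8.1 dB.
N ≥ 10^(8.1/10) = 6.457, so N = 7.

7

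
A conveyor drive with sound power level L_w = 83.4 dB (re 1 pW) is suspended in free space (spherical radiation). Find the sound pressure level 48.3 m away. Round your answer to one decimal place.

38.7 dB

The power spreads over a sphere of area 4π·r², so L_p = L_w − 10·log₁₀(4π·r²).
4π·r² = 2.932e+04 m², 10·log₁₀ of that is 44.671 dB.
L_p = 83.4 − 44.671 = 38.73 dB.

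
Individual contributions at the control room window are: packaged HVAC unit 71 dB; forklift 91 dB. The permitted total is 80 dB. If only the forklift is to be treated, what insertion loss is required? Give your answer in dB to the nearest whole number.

Fixed contribution from the other source: Σ 10^(L/10) = 10^(71/10) = 1.259e+07 (71.00 dB).
To meet 80 dB overall, the treated forklift may contribute at most 10^(80/10) − 1.259e+07 = 8.741e+07, i.e. 79.42 dB.
So the forklift must be reduced from 91 to 79.42 dB: IL = 11.58 dB.

12 dB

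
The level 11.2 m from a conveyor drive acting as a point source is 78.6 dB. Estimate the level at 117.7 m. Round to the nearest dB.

58 dB

For a point source, L₂ = L₁ − 20·log₁₀(r₂/r₁).
L₂ = 78.6 − 20·log₁₀(117.7/11.2) = 78.6 − 20.431 = 58.17 dB.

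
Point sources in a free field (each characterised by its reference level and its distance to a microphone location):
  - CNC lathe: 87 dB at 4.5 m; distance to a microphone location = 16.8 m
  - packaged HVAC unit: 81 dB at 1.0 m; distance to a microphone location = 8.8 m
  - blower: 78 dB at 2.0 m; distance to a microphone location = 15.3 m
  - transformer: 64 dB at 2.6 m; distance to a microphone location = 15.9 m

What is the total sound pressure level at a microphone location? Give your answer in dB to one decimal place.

Propagate each source to the receiver with L = L_ref − 20·log₁₀(r/r_ref), then add intensities.
CNC lathe: 87 − 20·log₁₀(16.8/4.5) = 87 − 11.44 = 75.56 dB.
packaged HVAC unit: 81 − 20·log₁₀(8.8/1.0) = 81 − 18.89 = 62.11 dB.
blower: 78 − 20·log₁₀(15.3/2.0) = 78 − 17.67 = 60.33 dB.
transformer: 64 − 20·log₁₀(15.9/2.6) = 64 − 15.73 = 48.27 dB.
Σ 10^(L/10) = 3.873e+07 → L_total = 10·log₁₀(3.873e+07) = 75.88 dB.

75.9 dB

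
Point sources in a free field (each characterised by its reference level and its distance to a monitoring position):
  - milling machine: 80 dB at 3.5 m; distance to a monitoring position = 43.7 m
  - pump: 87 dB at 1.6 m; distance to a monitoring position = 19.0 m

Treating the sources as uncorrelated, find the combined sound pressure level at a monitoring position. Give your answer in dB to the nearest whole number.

Apply inverse-square spreading to bring every level to the receiver, then sum 10^(L/10).
milling machine: 80 − 20·log₁₀(43.7/3.5) = 80 − 21.93 = 58.07 dB.
pump: 87 − 20·log₁₀(19.0/1.6) = 87 − 21.49 = 65.51 dB.
Σ 10^(L/10) = 4.196e+06 → L_total = 10·log₁₀(4.196e+06) = 66.23 dB.

66 dB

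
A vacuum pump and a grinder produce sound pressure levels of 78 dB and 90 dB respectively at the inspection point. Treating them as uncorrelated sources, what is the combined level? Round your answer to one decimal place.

90.3 dB

Incoherent sources combine by intensity addition: L_total = 10·log₁₀(Σ 10^(L_i/10)).
Σ 10^(L/10) = 10^(78/10) + 10^(90/10) = 1.063e+09.
L_total = 10·log₁₀(1.063e+09) = 90.27 dB.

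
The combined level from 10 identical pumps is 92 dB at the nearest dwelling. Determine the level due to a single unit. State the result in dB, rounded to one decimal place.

10 equal contributions raise the level by 10·log₁₀ 10 = 10.000 dB, so each unit alone gives 92 − 10.000.

82.0 dB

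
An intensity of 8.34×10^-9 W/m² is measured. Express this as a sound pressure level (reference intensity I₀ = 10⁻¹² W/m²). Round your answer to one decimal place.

Dividing by I₀ shifts the exponent by 12: I/I₀ = 8.34×10^3.
L = 10·(0.9212 + 3) = 39.21 dB.

39.2 dB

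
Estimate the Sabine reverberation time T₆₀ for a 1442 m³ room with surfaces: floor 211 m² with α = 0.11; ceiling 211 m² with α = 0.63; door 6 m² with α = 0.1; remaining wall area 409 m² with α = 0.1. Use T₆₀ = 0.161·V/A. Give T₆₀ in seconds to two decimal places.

A = Σ Sᵢαᵢ = 211·0.11 + 211·0.63 + 6·0.1 + 409·0.1 = 197.64 m².
T₆₀ = 0.161 × 1442 / 197.64 = 1.175 s.

1.17 s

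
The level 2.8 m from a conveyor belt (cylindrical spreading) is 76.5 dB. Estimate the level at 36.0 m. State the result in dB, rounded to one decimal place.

Line-source attenuation: ΔL = 10·log₁₀(r₂/r₁) = 10·log₁₀(36.0/2.8) = 11.091 dB.
L₂ = 76.5 − 10·log₁₀(36.0/2.8) = 76.5 − 11.091 = 65.41 dB.

65.4 dB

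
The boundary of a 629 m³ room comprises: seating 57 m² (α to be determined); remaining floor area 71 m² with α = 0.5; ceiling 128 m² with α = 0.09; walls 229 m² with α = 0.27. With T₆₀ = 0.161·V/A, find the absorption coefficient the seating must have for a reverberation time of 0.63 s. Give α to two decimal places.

From T₆₀ = 0.161·V/A, the target T₆₀ = 0.63 s needs A = 0.161·629/0.63 = 160.74 m².
Absorption from the other surfaces = 71·0.5 + 128·0.09 + 229·0.27 = 108.85 m², so the seating must supply 51.89 m² over 57 m².
α = 51.89/57 = 0.910.

0.91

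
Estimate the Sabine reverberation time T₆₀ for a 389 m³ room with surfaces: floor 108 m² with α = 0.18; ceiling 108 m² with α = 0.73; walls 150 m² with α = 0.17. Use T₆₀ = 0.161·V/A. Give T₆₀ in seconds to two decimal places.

0.51 s

Summing Sᵢαᵢ: 108·0.18 + 108·0.73 + 150·0.17 = 123.78 m².
T₆₀ = 0.161 × 389 / 123.78 = 0.506 s.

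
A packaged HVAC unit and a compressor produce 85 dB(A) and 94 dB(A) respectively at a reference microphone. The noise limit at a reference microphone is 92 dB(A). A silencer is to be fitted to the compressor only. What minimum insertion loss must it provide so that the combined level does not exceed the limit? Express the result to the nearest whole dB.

3 dB

Everything except the compressor sums to 10^(85/10) = 3.162e+08 in linear terms, 85.00 dB(A).
To meet 92 dB(A) overall, the treated compressor may contribute at most 10^(92/10) − 3.162e+08 = 1.269e+09, i.e. 91.03 dB(A).
Required insertion loss = 94 − 91.03 = 2.97 dB.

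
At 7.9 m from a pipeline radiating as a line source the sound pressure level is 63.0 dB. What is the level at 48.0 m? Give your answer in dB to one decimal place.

55.2 dB

Line-source attenuation: ΔL = 10·log₁₀(r₂/r₁) = 10·log₁₀(48.0/7.9) = 7.836 dB.
L₂ = 63.0 − 10·log₁₀(48.0/7.9) = 63.0 − 7.836 = 55.16 dB.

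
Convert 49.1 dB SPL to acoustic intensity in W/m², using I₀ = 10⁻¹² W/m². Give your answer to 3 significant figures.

I = I₀·10^(L/10) = 10⁻¹² × 10^(49.1/10) = 10^(-7.090).

8.13e-08 W/m²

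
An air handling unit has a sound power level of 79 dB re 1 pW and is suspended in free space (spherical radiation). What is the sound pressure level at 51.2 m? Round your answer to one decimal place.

Free-field spherical radiation: L_p = L_w − 10·log₁₀(4π·r²), r = 51.2 m.
4π·r² = 3.294e+04 m², 10·log₁₀ of that is 45.177 dB.
L_p = 79 − 45.177 = 33.82 dB.

33.8 dB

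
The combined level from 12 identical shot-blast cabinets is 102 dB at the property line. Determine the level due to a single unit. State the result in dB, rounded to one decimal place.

Dividing the total intensity by 12 lowers the level by 10·log₁₀ 12 = 10.792 dB: L₁ = 102 − 10.792.

91.2 dB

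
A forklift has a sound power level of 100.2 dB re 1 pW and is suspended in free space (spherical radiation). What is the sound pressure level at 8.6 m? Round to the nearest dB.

71 dB

Free-field spherical radiation: L_p = L_w − 10·log₁₀(4π·r²), r = 8.6 m.
4π·r² = 929.4 m², 10·log₁₀ of that is 29.682 dB.
L_p = 100.2 − 29.682 = 70.52 dB.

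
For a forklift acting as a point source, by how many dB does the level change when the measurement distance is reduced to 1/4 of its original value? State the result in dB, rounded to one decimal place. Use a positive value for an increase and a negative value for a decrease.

With spherical spreading the level changes by −20·log₁₀(r₂/r₁).
ΔL = −20·log₁₀(0.25) = +12.04 dB.

+12.0 dB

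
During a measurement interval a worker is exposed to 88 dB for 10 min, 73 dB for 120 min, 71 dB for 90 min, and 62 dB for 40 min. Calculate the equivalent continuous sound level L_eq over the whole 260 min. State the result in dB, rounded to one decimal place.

75.8 dB

Weight each interval's intensity by its duration and average over T = 260 min:
Σ tᵢ·10^(Lᵢ/10) = 10·10^(88/10) + 120·10^(73/10) + 90·10^(71/10) + 40·10^(62/10) = 9.900e+09.
L_eq = 10·log₁₀(9.900e+09/260) = 75.81 dB.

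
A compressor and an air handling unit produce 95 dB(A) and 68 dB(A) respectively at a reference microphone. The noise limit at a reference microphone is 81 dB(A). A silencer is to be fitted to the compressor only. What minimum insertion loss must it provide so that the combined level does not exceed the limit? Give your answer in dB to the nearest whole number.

14 dB

The untreated sources together contribute 10^(68/10) = 6.310e+06, i.e. 68.00 dB(A).
The limit corresponds to 10^(81/10) = 1.259e+08; subtracting the fixed part leaves 1.196e+08 for the compressor, i.e. 80.78 dB(A).
Required insertion loss = 95 − 80.78 = 14.22 dB.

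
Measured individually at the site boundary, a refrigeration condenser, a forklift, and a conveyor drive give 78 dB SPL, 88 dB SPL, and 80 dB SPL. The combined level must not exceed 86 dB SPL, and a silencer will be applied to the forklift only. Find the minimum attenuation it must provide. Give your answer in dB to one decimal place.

4.3 dB

The untreated sources together contribute 10^(78/10) + 10^(80/10) = 1.631e+08, i.e. 82.12 dB SPL.
The limit corresponds to 10^(86/10) = 3.981e+08; subtracting the fixed part leaves 2.350e+08 for the forklift, i.e. 83.71 dB SPL.
So the forklift must be reduced from 88 to 83.71 dB SPL: IL = 4.29 dB.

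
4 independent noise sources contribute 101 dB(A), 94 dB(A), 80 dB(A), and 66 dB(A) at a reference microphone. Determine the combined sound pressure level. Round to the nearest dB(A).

102 dB(A)

For uncorrelated sources the intensities add, so convert each level to linear form, sum, and take 10·log₁₀ of the total.
Σ 10^(L/10) = 10^(101/10) + 10^(94/10) + 10^(80/10) + 10^(66/10) = 1.521e+10.
L_total = 10·log₁₀(1.521e+10) = 101.82 dB(A).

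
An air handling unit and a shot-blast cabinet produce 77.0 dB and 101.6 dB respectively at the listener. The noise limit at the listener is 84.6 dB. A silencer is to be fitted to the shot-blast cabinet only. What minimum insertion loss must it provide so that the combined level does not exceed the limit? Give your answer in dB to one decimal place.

Everything except the shot-blast cabinet sums to 10^(77.0/10) = 5.012e+07 in linear terms, 77.00 dB.
The limit corresponds to 10^(84.6/10) = 2.884e+08; subtracting the fixed part leaves 2.383e+08 for the shot-blast cabinet, i.e. 83.77 dB.
So the shot-blast cabinet must be reduced from 101.6 to 83.77 dB: IL = 17.83 dB.

17.8 dB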